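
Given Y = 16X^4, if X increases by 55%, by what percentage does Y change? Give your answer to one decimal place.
477.2%

For Y = 16X^4:
If X → X(1 + 0.55)
Then Y → Y · (1 + 0.55)^4
     ≈ Y · 5.7720

Percentage change = ((1 + 0.55)^4 − 1) × 100% ≈ 477.2%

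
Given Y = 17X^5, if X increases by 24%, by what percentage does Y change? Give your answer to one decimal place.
193.2%

For Y = 17X^5:
If X → X(1 + 0.24)
Then Y → Y · (1 + 0.24)^5
     ≈ Y · 2.9316

Percentage change = ((1 + 0.24)^5 − 1) × 100% ≈ 193.2%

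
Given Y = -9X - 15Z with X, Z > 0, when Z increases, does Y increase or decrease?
Y decreases

Taking the partial derivative:
∂Y/∂Z = -15

∂Y/∂Z = -15 < 0 (assuming positive values)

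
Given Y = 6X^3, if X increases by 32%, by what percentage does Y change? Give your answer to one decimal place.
130.0%

For Y = 6X^3:
If X → X(1 + 0.32)
Then Y → Y · (1 + 0.32)^3
     ≈ Y · 2.3000

Percentage change = ((1 + 0.32)^3 − 1) × 100% ≈ 130.0%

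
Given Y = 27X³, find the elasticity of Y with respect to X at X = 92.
Elasticity = 3

Elasticity = (dY/dX) · (X/Y)

dY/dX = 81·X²
At X = 92: dY/dX = 685584, Y = 21024576

Elasticity = 685584 · (92 / 21024576) = 3

Interpretation: for a small percentage change in X, the percentage change in Y is approximately 3.00 times as large.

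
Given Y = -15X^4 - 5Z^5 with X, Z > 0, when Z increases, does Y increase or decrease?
Y decreases

Taking the partial derivative:
∂Y/∂Z = -25Z^4

∂Y/∂Z = -25Z^4 < 0 (assuming positive values)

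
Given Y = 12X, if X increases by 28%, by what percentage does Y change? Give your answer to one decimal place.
28.0%

For Y = 12X:
If X → X(1 + 0.28)
Then Y → Y · (1 + 0.28)^1
     = Y · 1.2800

Percentage change = ((1 + 0.28)^1 − 1) × 100% = 28.0%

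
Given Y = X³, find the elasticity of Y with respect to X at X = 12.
Elasticity = 3

Elasticity = (dY/dX) · (X/Y)

dY/dX = 3·X²
At X = 12: dY/dX = 432, Y = 1728

Elasticity = 432 · (12 / 1728) = 3

Interpretation: for a small percentage change in X, the percentage change in Y is approximately 3.00 times as large.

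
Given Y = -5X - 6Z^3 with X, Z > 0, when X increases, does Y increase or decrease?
Y decreases

Taking the partial derivative:
∂Y/∂X = -5

∂Y/∂X = -5 < 0 (assuming positive values)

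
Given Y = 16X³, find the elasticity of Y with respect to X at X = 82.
Elasticity = 3

Elasticity = (dY/dX) · (X/Y)

dY/dX = 48·X²
At X = 82: dY/dX = 322752, Y = 8821888

Elasticity = 322752 · (82 / 8821888) = 3

Interpretation: for a small percentage change in X, the percentage change in Y is approximately 3.00 times as large.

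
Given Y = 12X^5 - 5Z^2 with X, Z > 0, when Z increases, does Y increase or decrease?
Y decreases

Taking the partial derivative:
∂Y/∂Z = -10Z

∂Y/∂Z = -10Z < 0 (assuming positive values)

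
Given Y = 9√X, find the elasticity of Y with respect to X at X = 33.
Elasticity = 1/2

Elasticity = (dY/dX) · (X/Y)

dY/dX = 9/(2·√X)
At X = 33: dY/dX = 3·√33/22, Y = 9·√33

Elasticity = (3·√33/22) · (33 / (9·√33)) = 1/2

Interpretation: for a small percentage change in X, the percentage change in Y is approximately 0.50 times as large.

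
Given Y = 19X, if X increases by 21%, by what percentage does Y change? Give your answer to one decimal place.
21.0%

For Y = 19X:
If X → X(1 + 0.21)
Then Y → Y · (1 + 0.21)^1
     = Y · 1.2100

Percentage change = ((1 + 0.21)^1 − 1) × 100% = 21.0%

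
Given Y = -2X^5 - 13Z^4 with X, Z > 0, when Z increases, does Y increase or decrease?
Y decreases

Taking the partial derivative:
∂Y/∂Z = -52Z^3

∂Y/∂Z = -52Z^3 < 0 (assuming positive values)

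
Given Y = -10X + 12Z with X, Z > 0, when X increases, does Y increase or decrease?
Y decreases

Taking the partial derivative:
∂Y/∂X = -10

∂Y/∂X = -10 < 0 (assuming positive values)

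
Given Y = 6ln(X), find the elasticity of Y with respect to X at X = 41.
Elasticity = 1/ln(41) ≈ 0.2693

Elasticity = (dY/dX) · (X/Y)

dY/dX = 6/X
At X = 41: dY/dX = 6/41, Y = 6·ln(41)

Elasticity = (6/41) · (41 / (6·ln(41))) = 1/ln(41) ≈ 0.2693

Interpretation: for a small percentage change in X, the percentage change in Y is approximately 0.27 times as large.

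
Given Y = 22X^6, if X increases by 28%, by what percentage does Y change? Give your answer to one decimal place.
339.8%

For Y = 22X^6:
If X → X(1 + 0.28)
Then Y → Y · (1 + 0.28)^6
     ≈ Y · 4.3980

Percentage change = ((1 + 0.28)^6 − 1) × 100% ≈ 339.8%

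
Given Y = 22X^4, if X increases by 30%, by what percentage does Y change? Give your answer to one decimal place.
185.6%

For Y = 22X^4:
If X → X(1 + 0.3)
Then Y → Y · (1 + 0.3)^4
     = Y · 2.8561

Percentage change = ((1 + 0.3)^4 − 1) × 100% ≈ 185.6%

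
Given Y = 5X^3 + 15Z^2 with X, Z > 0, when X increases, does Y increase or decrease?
Y increases

Taking the partial derivative:
∂Y/∂X = 15X^2

∂Y/∂X = 15X^2 > 0 (assuming positive values)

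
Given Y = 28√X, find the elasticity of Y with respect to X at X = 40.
Elasticity = 1/2

Elasticity = (dY/dX) · (X/Y)

dY/dX = 14/√X
At X = 40: dY/dX = 7·√10/10, Y = 56·√10

Elasticity = (7·√10/10) · (40 / (56·√10)) = 1/2

Interpretation: for a small percentage change in X, the percentage change in Y is approximately 0.50 times as large.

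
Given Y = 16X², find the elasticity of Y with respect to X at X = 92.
Elasticity = 2

Elasticity = (dY/dX) · (X/Y)

dY/dX = 32·X
At X = 92: dY/dX = 2944, Y = 135424

Elasticity = 2944 · (92 / 135424) = 2

Interpretation: for a small percentage change in X, the percentage change in Y is approximately 2.00 times as large.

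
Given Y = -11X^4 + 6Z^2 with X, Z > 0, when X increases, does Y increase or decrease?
Y decreases

Taking the partial derivative:
∂Y/∂X = -44X^3

∂Y/∂X = -44X^3 < 0 (assuming positive values)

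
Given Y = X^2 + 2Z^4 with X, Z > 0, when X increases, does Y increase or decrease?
Y increases

Taking the partial derivative:
∂Y/∂X = 2X

∂Y/∂X = 2X > 0 (assuming positive values)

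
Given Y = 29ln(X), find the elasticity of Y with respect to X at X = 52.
Elasticity = 1/ln(52) ≈ 0.2531

Elasticity = (dY/dX) · (X/Y)

dY/dX = 29/X
At X = 52: dY/dX = 29/52, Y = 29·ln(52)

Elasticity = (29/52) · (52 / (29·ln(52))) = 1/ln(52) ≈ 0.2531

Interpretation: for a small percentage change in X, the percentage change in Y is approximately 0.25 times as large.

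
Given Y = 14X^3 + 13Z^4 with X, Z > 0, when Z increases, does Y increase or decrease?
Y increases

Taking the partial derivative:
∂Y/∂Z = 52Z^3

∂Y/∂Z = 52Z^3 > 0 (assuming positive values)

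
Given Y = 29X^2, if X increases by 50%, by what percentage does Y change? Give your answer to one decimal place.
125.0%

For Y = 29X^2:
If X → X(1 + 0.5)
Then Y → Y · (1 + 0.5)^2
     = Y · 2.2500

Percentage change = ((1 + 0.5)^2 − 1) × 100% = 125.0%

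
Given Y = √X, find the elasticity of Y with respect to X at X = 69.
Elasticity = 1/2

Elasticity = (dY/dX) · (X/Y)

dY/dX = 1/(2·√X)
At X = 69: dY/dX = √69/138, Y = √69

Elasticity = (√69/138) · (69 / (√69)) = 1/2

Interpretation: for a small percentage change in X, the percentage change in Y is approximately 0.50 times as large.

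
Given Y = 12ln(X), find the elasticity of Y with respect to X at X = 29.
Elasticity = 1/ln(29) ≈ 0.2970

Elasticity = (dY/dX) · (X/Y)

dY/dX = 12/X
At X = 29: dY/dX = 12/29, Y = 12·ln(29)

Elasticity = (12/29) · (29 / (12·ln(29))) = 1/ln(29) ≈ 0.2970

Interpretation: for a small percentage change in X, the percentage change in Y is approximately 0.30 times as large.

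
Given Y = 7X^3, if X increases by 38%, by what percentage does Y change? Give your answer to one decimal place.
162.8%

For Y = 7X^3:
If X → X(1 + 0.38)
Then Y → Y · (1 + 0.38)^3
     ≈ Y · 2.6281

Percentage change = ((1 + 0.38)^3 − 1) × 100% ≈ 162.8%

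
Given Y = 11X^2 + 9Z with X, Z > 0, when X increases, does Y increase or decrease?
Y increases

Taking the partial derivative:
∂Y/∂X = 22X

∂Y/∂X = 22X > 0 (assuming positive values)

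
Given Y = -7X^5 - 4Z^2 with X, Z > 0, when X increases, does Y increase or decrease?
Y decreases

Taking the partial derivative:
∂Y/∂X = -35X^4

∂Y/∂X = -35X^4 < 0 (assuming positive values)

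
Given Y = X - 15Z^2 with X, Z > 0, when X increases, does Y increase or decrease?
Y increases

Taking the partial derivative:
∂Y/∂X = 1

∂Y/∂X = 1 > 0 (assuming positive values)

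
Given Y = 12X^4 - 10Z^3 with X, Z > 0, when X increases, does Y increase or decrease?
Y increases

Taking the partial derivative:
∂Y/∂X = 48X^3

∂Y/∂X = 48X^3 > 0 (assuming positive values)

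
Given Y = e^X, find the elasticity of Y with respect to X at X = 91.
Elasticity = 91

Elasticity = (dY/dX) · (X/Y)

dY/dX = e^X
At X = 91: dY/dX = e^91, Y = e^91

Elasticity = (e^91) · (91 / (e^91)) = 91

Interpretation: for a small percentage change in X, the percentage change in Y is approximately 91.00 times as large.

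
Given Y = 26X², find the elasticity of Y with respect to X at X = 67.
Elasticity = 2

Elasticity = (dY/dX) · (X/Y)

dY/dX = 52·X
At X = 67: dY/dX = 3484, Y = 116714

Elasticity = 3484 · (67 / 116714) = 2

Interpretation: for a small percentage change in X, the percentage change in Y is approximately 2.00 times as large.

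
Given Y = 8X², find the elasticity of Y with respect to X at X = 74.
Elasticity = 2

Elasticity = (dY/dX) · (X/Y)

dY/dX = 16·X
At X = 74: dY/dX = 1184, Y = 43808

Elasticity = 1184 · (74 / 43808) = 2

Interpretation: for a small percentage change in X, the percentage change in Y is approximately 2.00 times as large.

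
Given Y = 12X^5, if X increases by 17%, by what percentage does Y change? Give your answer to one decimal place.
119.2%

For Y = 12X^5:
If X → X(1 + 0.17)
Then Y → Y · (1 + 0.17)^5
     ≈ Y · 2.1924

Percentage change = ((1 + 0.17)^5 − 1) × 100% ≈ 119.2%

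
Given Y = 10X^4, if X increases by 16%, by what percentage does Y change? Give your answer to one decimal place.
81.1%

For Y = 10X^4:
If X → X(1 + 0.16)
Then Y → Y · (1 + 0.16)^4
     ≈ Y · 1.8106

Percentage change = ((1 + 0.16)^4 − 1) × 100% ≈ 81.1%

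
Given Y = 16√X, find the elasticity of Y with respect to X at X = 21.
Elasticity = 1/2

Elasticity = (dY/dX) · (X/Y)

dY/dX = 8/√X
At X = 21: dY/dX = 8·√21/21, Y = 16·√21

Elasticity = (8·√21/21) · (21 / (16·√21)) = 1/2

Interpretation: for a small percentage change in X, the percentage change in Y is approximately 0.50 times as large.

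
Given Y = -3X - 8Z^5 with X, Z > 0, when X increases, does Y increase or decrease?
Y decreases

Taking the partial derivative:
∂Y/∂X = -3

∂Y/∂X = -3 < 0 (assuming positive values)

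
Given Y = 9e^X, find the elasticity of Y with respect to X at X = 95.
Elasticity = 95

Elasticity = (dY/dX) · (X/Y)

dY/dX = 9·e^X
At X = 95: dY/dX = 9·e^95, Y = 9·e^95

Elasticity = (9·e^95) · (95 / (9·e^95)) = 95

Interpretation: for a small percentage change in X, the percentage change in Y is approximately 95.00 times as large.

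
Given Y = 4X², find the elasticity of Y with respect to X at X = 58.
Elasticity = 2

Elasticity = (dY/dX) · (X/Y)

dY/dX = 8·X
At X = 58: dY/dX = 464, Y = 13456

Elasticity = 464 · (58 / 13456) = 2

Interpretation: for a small percentage change in X, the percentage change in Y is approximately 2.00 times as large.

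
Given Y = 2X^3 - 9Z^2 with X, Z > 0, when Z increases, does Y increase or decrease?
Y decreases

Taking the partial derivative:
∂Y/∂Z = -18Z

∂Y/∂Z = -18Z < 0 (assuming positive values)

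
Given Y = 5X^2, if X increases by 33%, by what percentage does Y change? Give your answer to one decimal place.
76.9%

For Y = 5X^2:
If X → X(1 + 0.33)
Then Y → Y · (1 + 0.33)^2
     = Y · 1.7689

Percentage change = ((1 + 0.33)^2 − 1) × 100% ≈ 76.9%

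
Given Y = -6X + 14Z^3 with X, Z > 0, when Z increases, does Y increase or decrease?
Y increases

Taking the partial derivative:
∂Y/∂Z = 42Z^2

∂Y/∂Z = 42Z^2 > 0 (assuming positive values)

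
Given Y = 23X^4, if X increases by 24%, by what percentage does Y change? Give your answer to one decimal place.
136.4%

For Y = 23X^4:
If X → X(1 + 0.24)
Then Y → Y · (1 + 0.24)^4
     ≈ Y · 2.3642

Percentage change = ((1 + 0.24)^4 − 1) × 100% ≈ 136.4%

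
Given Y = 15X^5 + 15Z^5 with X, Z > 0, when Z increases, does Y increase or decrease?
Y increases

Taking the partial derivative:
∂Y/∂Z = 75Z^4

∂Y/∂Z = 75Z^4 > 0 (assuming positive values)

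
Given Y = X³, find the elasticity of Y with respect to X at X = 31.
Elasticity = 3

Elasticity = (dY/dX) · (X/Y)

dY/dX = 3·X²
At X = 31: dY/dX = 2883, Y = 29791

Elasticity = 2883 · (31 / 29791) = 3

Interpretation: for a small percentage change in X, the percentage change in Y is approximately 3.00 times as large.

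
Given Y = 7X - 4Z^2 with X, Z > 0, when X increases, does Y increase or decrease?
Y increases

Taking the partial derivative:
∂Y/∂X = 7

∂Y/∂X = 7 > 0 (assuming positive values)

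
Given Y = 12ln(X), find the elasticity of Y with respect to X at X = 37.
Elasticity = 1/ln(37) ≈ 0.2769

Elasticity = (dY/dX) · (X/Y)

dY/dX = 12/X
At X = 37: dY/dX = 12/37, Y = 12·ln(37)

Elasticity = (12/37) · (37 / (12·ln(37))) = 1/ln(37) ≈ 0.2769

Interpretation: for a small percentage change in X, the percentage change in Y is approximately 0.28 times as large.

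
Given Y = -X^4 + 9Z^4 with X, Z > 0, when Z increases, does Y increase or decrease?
Y increases

Taking the partial derivative:
∂Y/∂Z = 36Z^3

∂Y/∂Z = 36Z^3 > 0 (assuming positive values)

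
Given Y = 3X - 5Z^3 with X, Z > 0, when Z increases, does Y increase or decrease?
Y decreases

Taking the partial derivative:
∂Y/∂Z = -15Z^2

∂Y/∂Z = -15Z^2 < 0 (assuming positive values)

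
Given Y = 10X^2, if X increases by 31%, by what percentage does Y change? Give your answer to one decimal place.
71.6%

For Y = 10X^2:
If X → X(1 + 0.31)
Then Y → Y · (1 + 0.31)^2
     = Y · 1.7161

Percentage change = ((1 + 0.31)^2 − 1) × 100% ≈ 71.6%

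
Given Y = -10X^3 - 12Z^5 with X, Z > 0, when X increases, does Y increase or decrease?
Y decreases

Taking the partial derivative:
∂Y/∂X = -30X^2

∂Y/∂X = -30X^2 < 0 (assuming positive values)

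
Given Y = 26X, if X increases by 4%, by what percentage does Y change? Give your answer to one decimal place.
4.0%

For Y = 26X:
If X → X(1 + 0.04)
Then Y → Y · (1 + 0.04)^1
     = Y · 1.0400

Percentage change = ((1 + 0.04)^1 − 1) × 100% = 4.0%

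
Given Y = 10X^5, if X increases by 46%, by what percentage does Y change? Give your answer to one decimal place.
563.4%

For Y = 10X^5:
If X → X(1 + 0.46)
Then Y → Y · (1 + 0.46)^5
     ≈ Y · 6.6338

Percentage change = ((1 + 0.46)^5 − 1) × 100% ≈ 563.4%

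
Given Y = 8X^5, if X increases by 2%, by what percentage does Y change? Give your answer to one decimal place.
10.4%

For Y = 8X^5:
If X → X(1 + 0.02)
Then Y → Y · (1 + 0.02)^5
     ≈ Y · 1.1041

Percentage change = ((1 + 0.02)^5 − 1) × 100% ≈ 10.4%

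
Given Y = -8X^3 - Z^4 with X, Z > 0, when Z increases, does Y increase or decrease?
Y decreases

Taking the partial derivative:
∂Y/∂Z = -4Z^3

∂Y/∂Z = -4Z^3 < 0 (assuming positive values)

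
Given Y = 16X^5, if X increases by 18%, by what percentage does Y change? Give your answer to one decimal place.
128.8%

For Y = 16X^5:
If X → X(1 + 0.18)
Then Y → Y · (1 + 0.18)^5
     ≈ Y · 2.2878

Percentage change = ((1 + 0.18)^5 − 1) × 100% ≈ 128.8%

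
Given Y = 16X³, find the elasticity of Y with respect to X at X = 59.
Elasticity = 3

Elasticity = (dY/dX) · (X/Y)

dY/dX = 48·X²
At X = 59: dY/dX = 167088, Y = 3286064

Elasticity = 167088 · (59 / 3286064) = 3

Interpretation: for a small percentage change in X, the percentage change in Y is approximately 3.00 times as large.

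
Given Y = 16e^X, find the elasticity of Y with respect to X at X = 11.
Elasticity = 11

Elasticity = (dY/dX) · (X/Y)

dY/dX = 16·e^X
At X = 11: dY/dX = 16·e^11, Y = 16·e^11

Elasticity = (16·e^11) · (11 / (16·e^11)) = 11

Interpretation: for a small percentage change in X, the percentage change in Y is approximately 11.00 times as large.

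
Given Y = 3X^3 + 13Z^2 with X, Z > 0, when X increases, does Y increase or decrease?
Y increases

Taking the partial derivative:
∂Y/∂X = 9X^2

∂Y/∂X = 9X^2 > 0 (assuming positive values)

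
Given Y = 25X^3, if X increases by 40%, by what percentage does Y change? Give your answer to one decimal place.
174.4%

For Y = 25X^3:
If X → X(1 + 0.4)
Then Y → Y · (1 + 0.4)^3
     = Y · 2.7440

Percentage change = ((1 + 0.4)^3 − 1) × 100% = 174.4%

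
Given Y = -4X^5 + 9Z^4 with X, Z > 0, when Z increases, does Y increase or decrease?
Y increases

Taking the partial derivative:
∂Y/∂Z = 36Z^3

∂Y/∂Z = 36Z^3 > 0 (assuming positive values)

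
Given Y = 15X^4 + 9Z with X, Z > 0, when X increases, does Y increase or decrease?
Y increases

Taking the partial derivative:
∂Y/∂X = 60X^3

∂Y/∂X = 60X^3 > 0 (assuming positive values)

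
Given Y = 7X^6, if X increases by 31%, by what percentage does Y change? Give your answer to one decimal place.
405.4%

For Y = 7X^6:
If X → X(1 + 0.31)
Then Y → Y · (1 + 0.31)^6
     ≈ Y · 5.0539

Percentage change = ((1 + 0.31)^6 − 1) × 100% ≈ 405.4%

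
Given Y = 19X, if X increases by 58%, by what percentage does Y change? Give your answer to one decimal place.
58.0%

For Y = 19X:
If X → X(1 + 0.58)
Then Y → Y · (1 + 0.58)^1
     = Y · 1.5800

Percentage change = ((1 + 0.58)^1 − 1) × 100% = 58.0%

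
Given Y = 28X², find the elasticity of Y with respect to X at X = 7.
Elasticity = 2

Elasticity = (dY/dX) · (X/Y)

dY/dX = 56·X
At X = 7: dY/dX = 392, Y = 1372

Elasticity = 392 · (7 / 1372) = 2

Interpretation: for a small percentage change in X, the percentage change in Y is approximately 2.00 times as large.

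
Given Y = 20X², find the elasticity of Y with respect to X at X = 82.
Elasticity = 2

Elasticity = (dY/dX) · (X/Y)

dY/dX = 40·X
At X = 82: dY/dX = 3280, Y = 134480

Elasticity = 3280 · (82 / 134480) = 2

Interpretation: for a small percentage change in X, the percentage change in Y is approximately 2.00 times as large.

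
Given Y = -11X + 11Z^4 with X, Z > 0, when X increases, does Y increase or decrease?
Y decreases

Taking the partial derivative:
∂Y/∂X = -11

∂Y/∂X = -11 < 0 (assuming positive values)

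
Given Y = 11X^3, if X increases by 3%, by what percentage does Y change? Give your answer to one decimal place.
9.3%

For Y = 11X^3:
If X → X(1 + 0.03)
Then Y → Y · (1 + 0.03)^3
     ≈ Y · 1.0927

Percentage change = ((1 + 0.03)^3 − 1) × 100% ≈ 9.3%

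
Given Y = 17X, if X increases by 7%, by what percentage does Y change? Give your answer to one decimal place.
7.0%

For Y = 17X:
If X → X(1 + 0.07)
Then Y → Y · (1 + 0.07)^1
     = Y · 1.0700

Percentage change = ((1 + 0.07)^1 − 1) × 100% = 7.0%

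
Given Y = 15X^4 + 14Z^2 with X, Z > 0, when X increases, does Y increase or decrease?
Y increases

Taking the partial derivative:
∂Y/∂X = 60X^3

∂Y/∂X = 60X^3 > 0 (assuming positive values)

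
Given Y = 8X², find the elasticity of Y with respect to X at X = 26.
Elasticity = 2

Elasticity = (dY/dX) · (X/Y)

dY/dX = 16·X
At X = 26: dY/dX = 416, Y = 5408

Elasticity = 416 · (26 / 5408) = 2

Interpretation: for a small percentage change in X, the percentage change in Y is approximately 2.00 times as large.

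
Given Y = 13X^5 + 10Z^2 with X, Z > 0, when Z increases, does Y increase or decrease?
Y increases

Taking the partial derivative:
∂Y/∂Z = 20Z

∂Y/∂Z = 20Z > 0 (assuming positive values)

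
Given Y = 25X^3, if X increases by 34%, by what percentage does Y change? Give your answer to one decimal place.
140.6%

For Y = 25X^3:
If X → X(1 + 0.34)
Then Y → Y · (1 + 0.34)^3
     ≈ Y · 2.4061

Percentage change = ((1 + 0.34)^3 − 1) × 100% ≈ 140.6%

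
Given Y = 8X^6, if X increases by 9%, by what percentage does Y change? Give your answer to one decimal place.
67.7%

For Y = 8X^6:
If X → X(1 + 0.09)
Then Y → Y · (1 + 0.09)^6
     ≈ Y · 1.6771

Percentage change = ((1 + 0.09)^6 − 1) × 100% ≈ 67.7%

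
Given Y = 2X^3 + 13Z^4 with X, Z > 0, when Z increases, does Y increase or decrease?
Y increases

Taking the partial derivative:
∂Y/∂Z = 52Z^3

∂Y/∂Z = 52Z^3 > 0 (assuming positive values)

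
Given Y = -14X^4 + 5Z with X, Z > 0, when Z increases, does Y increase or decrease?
Y increases

Taking the partial derivative:
∂Y/∂Z = 5

∂Y/∂Z = 5 > 0 (assuming positive values)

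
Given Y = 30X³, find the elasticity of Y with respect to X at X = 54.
Elasticity = 3

Elasticity = (dY/dX) · (X/Y)

dY/dX = 90·X²
At X = 54: dY/dX = 262440, Y = 4723920

Elasticity = 262440 · (54 / 4723920) = 3

Interpretation: for a small percentage change in X, the percentage change in Y is approximately 3.00 times as large.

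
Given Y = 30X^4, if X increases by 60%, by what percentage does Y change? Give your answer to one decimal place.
555.4%

For Y = 30X^4:
If X → X(1 + 0.6)
Then Y → Y · (1 + 0.6)^4
     = Y · 6.5536

Percentage change = ((1 + 0.6)^4 − 1) × 100% ≈ 555.4%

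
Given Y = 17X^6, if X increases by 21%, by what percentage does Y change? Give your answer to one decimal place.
213.8%

For Y = 17X^6:
If X → X(1 + 0.21)
Then Y → Y · (1 + 0.21)^6
     ≈ Y · 3.1384

Percentage change = ((1 + 0.21)^6 − 1) × 100% ≈ 213.8%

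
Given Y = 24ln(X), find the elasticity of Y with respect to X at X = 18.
Elasticity = 1/ln(18) ≈ 0.3460

Elasticity = (dY/dX) · (X/Y)

dY/dX = 24/X
At X = 18: dY/dX = 4/3, Y = 24·ln(18)

Elasticity = (4/3) · (18 / (24·ln(18))) = 1/ln(18) ≈ 0.3460

Interpretation: for a small percentage change in X, the percentage change in Y is approximately 0.35 times as large.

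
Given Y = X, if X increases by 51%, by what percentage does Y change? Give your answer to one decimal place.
51.0%

For Y = X:
If X → X(1 + 0.51)
Then Y → Y · (1 + 0.51)^1
     = Y · 1.5100

Percentage change = ((1 + 0.51)^1 − 1) × 100% = 51.0%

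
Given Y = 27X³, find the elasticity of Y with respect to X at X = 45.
Elasticity = 3

Elasticity = (dY/dX) · (X/Y)

dY/dX = 81·X²
At X = 45: dY/dX = 164025, Y = 2460375

Elasticity = 164025 · (45 / 2460375) = 3

Interpretation: for a small percentage change in X, the percentage change in Y is approximately 3.00 times as large.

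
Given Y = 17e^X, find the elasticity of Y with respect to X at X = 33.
Elasticity = 33

Elasticity = (dY/dX) · (X/Y)

dY/dX = 17·e^X
At X = 33: dY/dX = 17·e^33, Y = 17·e^33

Elasticity = (17·e^33) · (33 / (17·e^33)) = 33

Interpretation: for a small percentage change in X, the percentage change in Y is approximately 33.00 times as large.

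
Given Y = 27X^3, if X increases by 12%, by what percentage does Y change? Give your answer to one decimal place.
40.5%

For Y = 27X^3:
If X → X(1 + 0.12)
Then Y → Y · (1 + 0.12)^3
     ≈ Y · 1.4049

Percentage change = ((1 + 0.12)^3 − 1) × 100% ≈ 40.5%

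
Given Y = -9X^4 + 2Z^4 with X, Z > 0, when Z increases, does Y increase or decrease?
Y increases

Taking the partial derivative:
∂Y/∂Z = 8Z^3

∂Y/∂Z = 8Z^3 > 0 (assuming positive values)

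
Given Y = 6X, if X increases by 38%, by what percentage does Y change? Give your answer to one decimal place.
38.0%

For Y = 6X:
If X → X(1 + 0.38)
Then Y → Y · (1 + 0.38)^1
     = Y · 1.3800

Percentage change = ((1 + 0.38)^1 − 1) × 100% = 38.0%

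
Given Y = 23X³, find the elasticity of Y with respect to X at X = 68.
Elasticity = 3

Elasticity = (dY/dX) · (X/Y)

dY/dX = 69·X²
At X = 68: dY/dX = 319056, Y = 7231936

Elasticity = 319056 · (68 / 7231936) = 3

Interpretation: for a small percentage change in X, the percentage change in Y is approximately 3.00 times as large.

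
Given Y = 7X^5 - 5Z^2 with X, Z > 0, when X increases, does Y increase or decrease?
Y increases

Taking the partial derivative:
∂Y/∂X = 35X^4

∂Y/∂X = 35X^4 > 0 (assuming positive values)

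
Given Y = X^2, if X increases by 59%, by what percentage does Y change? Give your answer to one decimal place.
152.8%

For Y = X^2:
If X → X(1 + 0.59)
Then Y → Y · (1 + 0.59)^2
     = Y · 2.5281

Percentage change = ((1 + 0.59)^2 − 1) × 100% ≈ 152.8%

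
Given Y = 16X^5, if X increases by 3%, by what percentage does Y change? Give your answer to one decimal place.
15.9%

For Y = 16X^5:
If X → X(1 + 0.03)
Then Y → Y · (1 + 0.03)^5
     ≈ Y · 1.1593

Percentage change = ((1 + 0.03)^5 − 1) × 100% ≈ 15.9%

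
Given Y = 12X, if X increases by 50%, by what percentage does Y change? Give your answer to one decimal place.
50.0%

For Y = 12X:
If X → X(1 + 0.5)
Then Y → Y · (1 + 0.5)^1
     = Y · 1.5000

Percentage change = ((1 + 0.5)^1 − 1) × 100% = 50.0%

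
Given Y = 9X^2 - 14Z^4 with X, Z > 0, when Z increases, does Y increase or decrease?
Y decreases

Taking the partial derivative:
∂Y/∂Z = -56Z^3

∂Y/∂Z = -56Z^3 < 0 (assuming positive values)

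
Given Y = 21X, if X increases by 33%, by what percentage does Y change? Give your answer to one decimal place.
33.0%

For Y = 21X:
If X → X(1 + 0.33)
Then Y → Y · (1 + 0.33)^1
     = Y · 1.3300

Percentage change = ((1 + 0.33)^1 − 1) × 100% = 33.0%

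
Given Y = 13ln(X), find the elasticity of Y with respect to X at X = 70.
Elasticity = 1/ln(70) ≈ 0.2354

Elasticity = (dY/dX) · (X/Y)

dY/dX = 13/X
At X = 70: dY/dX = 13/70, Y = 13·ln(70)

Elasticity = (13/70) · (70 / (13·ln(70))) = 1/ln(70) ≈ 0.2354

Interpretation: for a small percentage change in X, the percentage change in Y is approximately 0.24 times as large.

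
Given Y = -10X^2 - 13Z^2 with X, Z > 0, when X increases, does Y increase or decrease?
Y decreases

Taking the partial derivative:
∂Y/∂X = -20X

∂Y/∂X = -20X < 0 (assuming positive values)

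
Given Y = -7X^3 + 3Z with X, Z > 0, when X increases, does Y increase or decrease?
Y decreases

Taking the partial derivative:
∂Y/∂X = -21X^2

∂Y/∂X = -21X^2 < 0 (assuming positive values)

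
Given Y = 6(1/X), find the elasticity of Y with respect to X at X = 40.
Elasticity = -1

Elasticity = (dY/dX) · (X/Y)

dY/dX = -6/X²
At X = 40: dY/dX = -3/800, Y = 3/20

Elasticity = (-3/800) · (40 / (3/20)) = -1

Interpretation: for a small percentage change in X, the percentage change in Y is approximately -1.00 times as large.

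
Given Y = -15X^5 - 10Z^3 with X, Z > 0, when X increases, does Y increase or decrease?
Y decreases

Taking the partial derivative:
∂Y/∂X = -75X^4

∂Y/∂X = -75X^4 < 0 (assuming positive values)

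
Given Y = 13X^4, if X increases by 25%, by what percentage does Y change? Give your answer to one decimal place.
144.1%

For Y = 13X^4:
If X → X(1 + 0.25)
Then Y → Y · (1 + 0.25)^4
     ≈ Y · 2.4414

Percentage change = ((1 + 0.25)^4 − 1) × 100% ≈ 144.1%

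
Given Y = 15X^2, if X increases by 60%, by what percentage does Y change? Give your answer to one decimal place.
156.0%

For Y = 15X^2:
If X → X(1 + 0.6)
Then Y → Y · (1 + 0.6)^2
     = Y · 2.5600

Percentage change = ((1 + 0.6)^2 − 1) × 100% = 156.0%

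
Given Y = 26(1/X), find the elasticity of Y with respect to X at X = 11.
Elasticity = -1

Elasticity = (dY/dX) · (X/Y)

dY/dX = -26/X²
At X = 11: dY/dX = -26/121, Y = 26/11

Elasticity = (-26/121) · (11 / (26/11)) = -1

Interpretation: for a small percentage change in X, the percentage change in Y is approximately -1.00 times as large.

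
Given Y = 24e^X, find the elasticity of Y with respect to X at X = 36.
Elasticity = 36

Elasticity = (dY/dX) · (X/Y)

dY/dX = 24·e^X
At X = 36: dY/dX = 24·e^36, Y = 24·e^36

Elasticity = (24·e^36) · (36 / (24·e^36)) = 36

Interpretation: for a small percentage change in X, the percentage change in Y is approximately 36.00 times as large.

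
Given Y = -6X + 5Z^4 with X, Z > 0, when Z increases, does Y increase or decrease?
Y increases

Taking the partial derivative:
∂Y/∂Z = 20Z^3

∂Y/∂Z = 20Z^3 > 0 (assuming positive values)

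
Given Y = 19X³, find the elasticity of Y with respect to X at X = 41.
Elasticity = 3

Elasticity = (dY/dX) · (X/Y)

dY/dX = 57·X²
At X = 41: dY/dX = 95817, Y = 1309499

Elasticity = 95817 · (41 / 1309499) = 3

Interpretation: for a small percentage change in X, the percentage change in Y is approximately 3.00 times as large.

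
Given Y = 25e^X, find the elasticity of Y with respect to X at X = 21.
Elasticity = 21

Elasticity = (dY/dX) · (X/Y)

dY/dX = 25·e^X
At X = 21: dY/dX = 25·e^21, Y = 25·e^21

Elasticity = (25·e^21) · (21 / (25·e^21)) = 21

Interpretation: for a small percentage change in X, the percentage change in Y is approximately 21.00 times as large.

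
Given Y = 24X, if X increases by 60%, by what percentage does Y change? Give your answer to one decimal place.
60.0%

For Y = 24X:
If X → X(1 + 0.6)
Then Y → Y · (1 + 0.6)^1
     = Y · 1.6000

Percentage change = ((1 + 0.6)^1 − 1) × 100% = 60.0%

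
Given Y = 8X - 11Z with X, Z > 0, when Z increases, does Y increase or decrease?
Y decreases

Taking the partial derivative:
∂Y/∂Z = -11

∂Y/∂Z = -11 < 0 (assuming positive values)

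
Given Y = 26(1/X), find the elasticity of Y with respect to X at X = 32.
Elasticity = -1

Elasticity = (dY/dX) · (X/Y)

dY/dX = -26/X²
At X = 32: dY/dX = -13/512, Y = 13/16

Elasticity = (-13/512) · (32 / (13/16)) = -1

Interpretation: for a small percentage change in X, the percentage change in Y is approximately -1.00 times as large.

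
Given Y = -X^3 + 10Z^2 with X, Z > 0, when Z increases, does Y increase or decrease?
Y increases

Taking the partial derivative:
∂Y/∂Z = 20Z

∂Y/∂Z = 20Z > 0 (assuming positive values)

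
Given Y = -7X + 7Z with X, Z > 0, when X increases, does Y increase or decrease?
Y decreases

Taking the partial derivative:
∂Y/∂X = -7

∂Y/∂X = -7 < 0 (assuming positive values)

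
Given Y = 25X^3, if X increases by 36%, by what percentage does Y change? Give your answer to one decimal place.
151.5%

For Y = 25X^3:
If X → X(1 + 0.36)
Then Y → Y · (1 + 0.36)^3
     ≈ Y · 2.5155

Percentage change = ((1 + 0.36)^3 − 1) × 100% ≈ 151.5%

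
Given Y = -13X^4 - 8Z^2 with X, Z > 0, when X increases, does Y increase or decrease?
Y decreases

Taking the partial derivative:
∂Y/∂X = -52X^3

∂Y/∂X = -52X^3 < 0 (assuming positive values)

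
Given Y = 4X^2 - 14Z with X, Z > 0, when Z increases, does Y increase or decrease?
Y decreases

Taking the partial derivative:
∂Y/∂Z = -14

∂Y/∂Z = -14 < 0 (assuming positive values)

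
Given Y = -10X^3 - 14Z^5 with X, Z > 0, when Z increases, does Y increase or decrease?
Y decreases

Taking the partial derivative:
∂Y/∂Z = -70Z^4

∂Y/∂Z = -70Z^4 < 0 (assuming positive values)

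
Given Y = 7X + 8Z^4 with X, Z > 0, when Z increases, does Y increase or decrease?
Y increases

Taking the partial derivative:
∂Y/∂Z = 32Z^3

∂Y/∂Z = 32Z^3 > 0 (assuming positive values)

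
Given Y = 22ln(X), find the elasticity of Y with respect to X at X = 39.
Elasticity = 1/ln(39) ≈ 0.2730

Elasticity = (dY/dX) · (X/Y)

dY/dX = 22/X
At X = 39: dY/dX = 22/39, Y = 22·ln(39)

Elasticity = (22/39) · (39 / (22·ln(39))) = 1/ln(39) ≈ 0.2730

Interpretation: for a small percentage change in X, the percentage change in Y is approximately 0.27 times as large.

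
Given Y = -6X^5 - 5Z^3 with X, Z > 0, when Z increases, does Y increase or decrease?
Y decreases

Taking the partial derivative:
∂Y/∂Z = -15Z^2

∂Y/∂Z = -15Z^2 < 0 (assuming positive values)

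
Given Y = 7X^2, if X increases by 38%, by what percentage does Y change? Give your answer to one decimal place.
90.4%

For Y = 7X^2:
If X → X(1 + 0.38)
Then Y → Y · (1 + 0.38)^2
     = Y · 1.9044

Percentage change = ((1 + 0.38)^2 − 1) × 100% ≈ 90.4%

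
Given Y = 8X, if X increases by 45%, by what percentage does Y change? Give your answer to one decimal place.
45.0%

For Y = 8X:
If X → X(1 + 0.45)
Then Y → Y · (1 + 0.45)^1
     = Y · 1.4500

Percentage change = ((1 + 0.45)^1 − 1) × 100% = 45.0%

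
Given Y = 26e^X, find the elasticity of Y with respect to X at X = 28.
Elasticity = 28

Elasticity = (dY/dX) · (X/Y)

dY/dX = 26·e^X
At X = 28: dY/dX = 26·e^28, Y = 26·e^28

Elasticity = (26·e^28) · (28 / (26·e^28)) = 28

Interpretation: for a small percentage change in X, the percentage change in Y is approximately 28.00 times as large.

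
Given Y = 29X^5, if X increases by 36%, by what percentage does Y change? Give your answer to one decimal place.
365.3%

For Y = 29X^5:
If X → X(1 + 0.36)
Then Y → Y · (1 + 0.36)^5
     ≈ Y · 4.6526

Percentage change = ((1 + 0.36)^5 − 1) × 100% ≈ 365.3%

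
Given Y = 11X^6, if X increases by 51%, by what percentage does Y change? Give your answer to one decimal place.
1085.4%

For Y = 11X^6:
If X → X(1 + 0.51)
Then Y → Y · (1 + 0.51)^6
     ≈ Y · 11.8539

Percentage change = ((1 + 0.51)^6 − 1) × 100% ≈ 1085.4%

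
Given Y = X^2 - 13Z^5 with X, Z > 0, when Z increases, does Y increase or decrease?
Y decreases

Taking the partial derivative:
∂Y/∂Z = -65Z^4

∂Y/∂Z = -65Z^4 < 0 (assuming positive values)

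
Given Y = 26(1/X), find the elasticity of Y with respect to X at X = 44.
Elasticity = -1

Elasticity = (dY/dX) · (X/Y)

dY/dX = -26/X²
At X = 44: dY/dX = -13/968, Y = 13/22

Elasticity = (-13/968) · (44 / (13/22)) = -1

Interpretation: for a small percentage change in X, the percentage change in Y is approximately -1.00 times as large.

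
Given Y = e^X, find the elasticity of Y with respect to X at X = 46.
Elasticity = 46

Elasticity = (dY/dX) · (X/Y)

dY/dX = e^X
At X = 46: dY/dX = e^46, Y = e^46

Elasticity = (e^46) · (46 / (e^46)) = 46

Interpretation: for a small percentage change in X, the percentage change in Y is approximately 46.00 times as large.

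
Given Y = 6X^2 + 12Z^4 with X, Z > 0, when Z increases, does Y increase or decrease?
Y increases

Taking the partial derivative:
∂Y/∂Z = 48Z^3

∂Y/∂Z = 48Z^3 > 0 (assuming positive values)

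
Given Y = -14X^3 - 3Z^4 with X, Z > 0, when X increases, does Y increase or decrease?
Y decreases

Taking the partial derivative:
∂Y/∂X = -42X^2

∂Y/∂X = -42X^2 < 0 (assuming positive values)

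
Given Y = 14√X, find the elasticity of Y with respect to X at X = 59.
Elasticity = 1/2

Elasticity = (dY/dX) · (X/Y)

dY/dX = 7/√X
At X = 59: dY/dX = 7·√59/59, Y = 14·√59

Elasticity = (7·√59/59) · (59 / (14·√59)) = 1/2

Interpretation: for a small percentage change in X, the percentage change in Y is approximately 0.50 times as large.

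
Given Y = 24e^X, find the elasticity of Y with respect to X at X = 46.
Elasticity = 46

Elasticity = (dY/dX) · (X/Y)

dY/dX = 24·e^X
At X = 46: dY/dX = 24·e^46, Y = 24·e^46

Elasticity = (24·e^46) · (46 / (24·e^46)) = 46

Interpretation: for a small percentage change in X, the percentage change in Y is approximately 46.00 times as large.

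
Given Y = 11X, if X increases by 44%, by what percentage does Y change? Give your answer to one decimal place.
44.0%

For Y = 11X:
If X → X(1 + 0.44)
Then Y → Y · (1 + 0.44)^1
     = Y · 1.4400

Percentage change = ((1 + 0.44)^1 − 1) × 100% = 44.0%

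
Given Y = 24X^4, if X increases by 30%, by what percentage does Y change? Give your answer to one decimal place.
185.6%

For Y = 24X^4:
If X → X(1 + 0.3)
Then Y → Y · (1 + 0.3)^4
     = Y · 2.8561

Percentage change = ((1 + 0.3)^4 − 1) × 100% ≈ 185.6%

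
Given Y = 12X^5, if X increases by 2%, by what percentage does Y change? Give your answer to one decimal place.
10.4%

For Y = 12X^5:
If X → X(1 + 0.02)
Then Y → Y · (1 + 0.02)^5
     ≈ Y · 1.1041

Percentage change = ((1 + 0.02)^5 − 1) × 100% ≈ 10.4%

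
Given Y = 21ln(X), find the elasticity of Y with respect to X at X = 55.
Elasticity = 1/ln(55) ≈ 0.2495

Elasticity = (dY/dX) · (X/Y)

dY/dX = 21/X
At X = 55: dY/dX = 21/55, Y = 21·ln(55)

Elasticity = (21/55) · (55 / (21·ln(55))) = 1/ln(55) ≈ 0.2495

Interpretation: for a small percentage change in X, the percentage change in Y is approximately 0.25 times as large.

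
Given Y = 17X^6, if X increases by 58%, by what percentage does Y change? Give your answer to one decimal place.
1455.8%

For Y = 17X^6:
If X → X(1 + 0.58)
Then Y → Y · (1 + 0.58)^6
     ≈ Y · 15.5576

Percentage change = ((1 + 0.58)^6 − 1) × 100% ≈ 1455.8%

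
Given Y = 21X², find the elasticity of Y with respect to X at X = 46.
Elasticity = 2

Elasticity = (dY/dX) · (X/Y)

dY/dX = 42·X
At X = 46: dY/dX = 1932, Y = 44436

Elasticity = 1932 · (46 / 44436) = 2

Interpretation: for a small percentage change in X, the percentage change in Y is approximately 2.00 times as large.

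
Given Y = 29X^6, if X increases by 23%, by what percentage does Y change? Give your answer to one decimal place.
246.3%

For Y = 29X^6:
If X → X(1 + 0.23)
Then Y → Y · (1 + 0.23)^6
     ≈ Y · 3.4628

Percentage change = ((1 + 0.23)^6 − 1) × 100% ≈ 246.3%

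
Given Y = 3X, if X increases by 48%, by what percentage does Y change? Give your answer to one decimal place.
48.0%

For Y = 3X:
If X → X(1 + 0.48)
Then Y → Y · (1 + 0.48)^1
     = Y · 1.4800

Percentage change = ((1 + 0.48)^1 − 1) × 100% = 48.0%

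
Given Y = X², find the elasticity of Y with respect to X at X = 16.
Elasticity = 2

Elasticity = (dY/dX) · (X/Y)

dY/dX = 2·X
At X = 16: dY/dX = 32, Y = 256

Elasticity = 32 · (16 / 256) = 2

Interpretation: for a small percentage change in X, the percentage change in Y is approximately 2.00 times as large.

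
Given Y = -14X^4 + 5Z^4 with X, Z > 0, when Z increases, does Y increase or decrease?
Y increases

Taking the partial derivative:
∂Y/∂Z = 20Z^3

∂Y/∂Z = 20Z^3 > 0 (assuming positive values)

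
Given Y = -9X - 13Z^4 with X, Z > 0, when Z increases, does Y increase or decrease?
Y decreases

Taking the partial derivative:
∂Y/∂Z = -52Z^3

∂Y/∂Z = -52Z^3 < 0 (assuming positive values)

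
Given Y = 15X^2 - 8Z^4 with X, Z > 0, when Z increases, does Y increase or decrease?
Y decreases

Taking the partial derivative:
∂Y/∂Z = -32Z^3

∂Y/∂Z = -32Z^3 < 0 (assuming positive values)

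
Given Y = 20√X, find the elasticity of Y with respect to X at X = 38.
Elasticity = 1/2

Elasticity = (dY/dX) · (X/Y)

dY/dX = 10/√X
At X = 38: dY/dX = 5·√38/19, Y = 20·√38

Elasticity = (5·√38/19) · (38 / (20·√38)) = 1/2

Interpretation: for a small percentage change in X, the percentage change in Y is approximately 0.50 times as large.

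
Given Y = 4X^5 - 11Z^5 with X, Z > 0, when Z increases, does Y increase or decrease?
Y decreases

Taking the partial derivative:
∂Y/∂Z = -55Z^4

∂Y/∂Z = -55Z^4 < 0 (assuming positive values)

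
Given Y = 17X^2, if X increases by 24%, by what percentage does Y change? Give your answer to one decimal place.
53.8%

For Y = 17X^2:
If X → X(1 + 0.24)
Then Y → Y · (1 + 0.24)^2
     = Y · 1.5376

Percentage change = ((1 + 0.24)^2 − 1) × 100% ≈ 53.8%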